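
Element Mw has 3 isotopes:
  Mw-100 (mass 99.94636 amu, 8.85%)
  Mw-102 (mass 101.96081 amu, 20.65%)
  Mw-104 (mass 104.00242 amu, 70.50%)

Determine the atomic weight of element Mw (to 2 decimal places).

Ar = Σ fᵢ·mᵢ = 0.0885 × 99.94636 + 0.2065 × 101.96081 + 0.7050 × 104.00242
= 8.845253 + 21.054907 + 73.321706 = 103.221866 amu

103.22 amu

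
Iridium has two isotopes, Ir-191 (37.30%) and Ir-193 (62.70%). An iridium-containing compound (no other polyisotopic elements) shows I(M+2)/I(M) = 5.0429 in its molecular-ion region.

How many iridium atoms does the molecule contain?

The M+2/M ratio from n Ir atoms is n · q/p = n · 0.6270/0.3730.
n = 5.0429 × 0.3730/0.6270 = 3.00 ≈ 3

3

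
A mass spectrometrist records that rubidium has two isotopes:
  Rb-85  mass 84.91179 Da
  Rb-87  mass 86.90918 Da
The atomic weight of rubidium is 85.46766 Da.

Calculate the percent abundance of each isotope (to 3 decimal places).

Writing the weighted mean with unknown fraction x of Rb-85:
84.91179·x + 86.90918·(1 − x) = 85.46766
(84.91179 − 86.90918)·x = 85.46766 − 86.90918
x = -1.44152 / -1.99739 = 0.72170 → 72.170% Rb-85, 27.830% Rb-87.

Rb-85: 72.170%, Rb-87: 27.830%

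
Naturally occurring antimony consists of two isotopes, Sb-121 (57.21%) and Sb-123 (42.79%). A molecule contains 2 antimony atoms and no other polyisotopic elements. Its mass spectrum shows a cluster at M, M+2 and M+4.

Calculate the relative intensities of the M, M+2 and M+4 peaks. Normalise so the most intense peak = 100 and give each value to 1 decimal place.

Each Sb atom is independently Sb-121 (p = 0.5721) or Sb-123 (q = 0.4279); the cluster is the binomial expansion (p + q)^2.
P(M) = 0.5721^2 = 0.327298
P(M+2) = 2 × 0.5721^1 × 0.4279^1 = 0.489603
P(M+4) = 0.4279^2 = 0.183098
The M+2 peak is largest (0.489603); scaling to 100 gives 66.8 : 100.0 : 37.4.

66.8 : 100.0 : 37.4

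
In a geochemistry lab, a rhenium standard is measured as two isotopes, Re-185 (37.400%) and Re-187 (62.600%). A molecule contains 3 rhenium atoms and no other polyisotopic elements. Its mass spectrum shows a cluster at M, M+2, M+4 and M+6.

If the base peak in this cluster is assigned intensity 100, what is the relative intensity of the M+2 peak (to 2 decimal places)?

59.74

(0.37400 + 0.62600)^3 gives M 0.0523, M+2 0.2627, M+4 0.4397, M+6 0.2453; the largest is M+4.
P(M+4) = C(3,2) × 0.37400^1 × 0.62600^2 = 3 × 0.3740 × 0.391876 = 0.439685 (base)
P(M+2) = C(3,1) × 0.37400^2 × 0.62600^1 = 3 × 0.139876 × 0.6260 = 0.262687
Relative intensity = 0.262687 / 0.439685 × 100 = 59.74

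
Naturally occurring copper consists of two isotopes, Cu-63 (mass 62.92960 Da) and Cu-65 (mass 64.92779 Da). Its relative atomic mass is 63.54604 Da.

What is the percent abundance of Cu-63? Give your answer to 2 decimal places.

With x = fraction of Cu-63 (so Cu-65 is 1 − x):
62.92960·x + 64.92779·(1 − x) = 63.54604
(62.92960 − 64.92779)·x = 63.54604 − 64.92779
x = -1.38175 / -1.99819 = 0.69150 → 69.15% Cu-63, 30.85% Cu-65.

69.15%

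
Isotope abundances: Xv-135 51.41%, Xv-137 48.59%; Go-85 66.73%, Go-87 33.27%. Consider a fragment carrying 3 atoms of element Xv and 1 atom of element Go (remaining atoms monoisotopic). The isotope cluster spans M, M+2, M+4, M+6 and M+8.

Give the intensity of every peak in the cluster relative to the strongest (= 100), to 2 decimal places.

24.43 : 81.44 : 100.00 : 53.26 : 10.28

Element Xv pattern (n=3): 0.13587602 : 0.38526838 : 0.36413519 : 0.11472041
Element Go pattern (n=1): 0.6673 : 0.3327
Convolve the two distributions (both contribute in 2-u steps):
  M: 0.13587602×0.6673 = 0.090670
  M+2: 0.13587602×0.3327 + 0.38526838×0.6673 = 0.302296
  M+4: 0.38526838×0.3327 + 0.36413519×0.6673 = 0.371166
  M+6: 0.36413519×0.3327 + 0.11472041×0.6673 = 0.197701
  M+8: 0.11472041×0.3327 = 0.038167
Scale to base peak (0.371166) = 100: 24.43 : 81.44 : 100.00 : 53.26 : 10.28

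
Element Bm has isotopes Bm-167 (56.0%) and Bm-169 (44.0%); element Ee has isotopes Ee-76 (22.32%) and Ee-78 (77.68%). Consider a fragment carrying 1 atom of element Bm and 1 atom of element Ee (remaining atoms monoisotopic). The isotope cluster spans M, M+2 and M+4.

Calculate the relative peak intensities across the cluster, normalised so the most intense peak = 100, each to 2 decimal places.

23.44 : 100.00 : 64.10

Element Bm pattern (n=1): 0.5600 : 0.4400
Element Ee pattern (n=1): 0.2232 : 0.7768
Convolve the two distributions (both contribute in 2-u steps):
  M: 0.5600×0.2232 = 0.124992
  M+2: 0.5600×0.7768 + 0.4400×0.2232 = 0.533216
  M+4: 0.4400×0.7768 = 0.341792
Scale to base peak (0.533216) = 100: 23.44 : 100.00 : 64.10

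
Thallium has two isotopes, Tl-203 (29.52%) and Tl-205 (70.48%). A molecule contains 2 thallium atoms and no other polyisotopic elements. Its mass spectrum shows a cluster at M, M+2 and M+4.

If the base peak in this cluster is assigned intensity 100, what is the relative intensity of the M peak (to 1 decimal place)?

(0.2952 + 0.7048)^2 gives M 0.0871, M+2 0.4161, M+4 0.4967; the largest is M+4.
P(M+4) = C(2,2) × 0.2952^0 × 0.7048^2 = 1 × 1.0000 × 0.49674304 = 0.496743 (base)
P(M) = C(2,0) × 0.2952^2 × 0.7048^0 = 1 × 0.08714304 × 1.0000 = 0.087143
Relative intensity = 0.087143 / 0.496743 × 100 = 17.5

17.5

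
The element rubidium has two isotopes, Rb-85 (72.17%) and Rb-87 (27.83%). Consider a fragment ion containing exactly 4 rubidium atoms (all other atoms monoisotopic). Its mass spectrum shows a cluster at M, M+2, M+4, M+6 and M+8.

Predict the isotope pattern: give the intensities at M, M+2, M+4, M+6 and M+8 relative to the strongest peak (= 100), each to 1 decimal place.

Expanding (0.7217 + 0.2783)^4:
P(M) = 0.7217^4 = 0.271286
P(M+2) = 4 × 0.7217^3 × 0.2783^1 = 0.418450
P(M+4) = 6 × 0.7217^2 × 0.2783^2 = 0.242042
P(M+6) = 4 × 0.7217^1 × 0.2783^3 = 0.062224
P(M+8) = 0.2783^4 = 0.005999
The M+2 peak is largest (0.418450); scaling to 100 gives 64.8 : 100.0 : 57.8 : 14.9 : 1.4.

64.8 : 100.0 : 57.8 : 14.9 : 1.4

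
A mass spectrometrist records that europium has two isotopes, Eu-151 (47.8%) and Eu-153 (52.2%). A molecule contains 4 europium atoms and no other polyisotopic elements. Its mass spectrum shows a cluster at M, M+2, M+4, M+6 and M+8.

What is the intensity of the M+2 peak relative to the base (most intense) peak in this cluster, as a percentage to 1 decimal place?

Binomial terms of (0.478 + 0.522)^4: M 0.0522, M+2 0.2280, M+4 0.3735, M+6 0.2720, M+8 0.0742 → M+4 is the base peak.
P(M+4) = C(4,2) × 0.478^2 × 0.522^2 = 6 × 0.228484 × 0.272484 = 0.373549 (base)
P(M+2) = C(4,1) × 0.478^3 × 0.522^1 = 4 × 0.10921535 × 0.5220 = 0.228042
Relative intensity = 0.228042 / 0.373549 × 100 = 61.0

61.0%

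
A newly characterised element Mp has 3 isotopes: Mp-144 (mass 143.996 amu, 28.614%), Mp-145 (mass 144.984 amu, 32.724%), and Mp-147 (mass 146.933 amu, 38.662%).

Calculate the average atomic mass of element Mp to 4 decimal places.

145.4548 amu

The abundance-weighted mean is 0.28614 × 143.996 + 0.32724 × 144.984 + 0.38662 × 146.933
= 41.20302 + 47.44456 + 56.80724 = 145.45482 amu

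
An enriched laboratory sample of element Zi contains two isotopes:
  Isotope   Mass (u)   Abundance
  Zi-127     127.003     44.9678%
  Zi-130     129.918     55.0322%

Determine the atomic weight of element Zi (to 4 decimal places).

Average mass = Σ (abundance × isotope mass) = 0.449678 × 127.003 + 0.550322 × 129.918
= 57.11046 + 71.49673 = 128.60719 u

128.6072 u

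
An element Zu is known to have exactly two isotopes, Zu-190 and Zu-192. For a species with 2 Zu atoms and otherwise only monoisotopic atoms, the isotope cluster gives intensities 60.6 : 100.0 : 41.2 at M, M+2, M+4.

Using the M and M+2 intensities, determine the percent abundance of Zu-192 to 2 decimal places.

45.21%

If p is the fraction of Zu that is Zu-190, then I(M+2)/I(M) = [C(2,1)·p^1·(1−p)] / p^2 = 2·(1−p)/p = 100.0/60.6 = 1.6502
(1−p)/p = 1.6502/2 = 0.8251  ⇒  p = 1/(1 + 0.8251) = 0.5479
Zu-190: 54.79%, Zu-192: 45.21%.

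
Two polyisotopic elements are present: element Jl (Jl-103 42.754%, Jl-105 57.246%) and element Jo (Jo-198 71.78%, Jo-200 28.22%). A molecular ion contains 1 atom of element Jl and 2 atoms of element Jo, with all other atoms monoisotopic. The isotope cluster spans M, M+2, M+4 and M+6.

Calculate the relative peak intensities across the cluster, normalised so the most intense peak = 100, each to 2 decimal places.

Element Jl pattern (n=1): 0.42754 : 0.57246
Element Jo pattern (n=2): 0.51523684 : 0.40512632 : 0.07963684
Convolve the two distributions (both contribute in 2-u steps):
  M: 0.42754×0.51523684 = 0.220284
  M+2: 0.42754×0.40512632 + 0.57246×0.51523684 = 0.468160
  M+4: 0.42754×0.07963684 + 0.57246×0.40512632 = 0.265967
  M+6: 0.57246×0.07963684 = 0.045589
Scale to base peak (0.468160) = 100: 47.05 : 100.00 : 56.81 : 9.74

47.05 : 100.00 : 56.81 : 9.74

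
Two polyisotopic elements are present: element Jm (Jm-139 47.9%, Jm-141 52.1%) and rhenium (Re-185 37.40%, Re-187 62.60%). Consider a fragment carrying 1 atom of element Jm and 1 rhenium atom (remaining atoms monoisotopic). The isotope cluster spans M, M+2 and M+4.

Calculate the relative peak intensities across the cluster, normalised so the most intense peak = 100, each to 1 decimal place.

Element Jm pattern (n=1): 0.4790 : 0.5210
Rhenium pattern (n=1): 0.3740 : 0.6260
Convolve the two distributions (both contribute in 2-u steps):
  M: 0.4790×0.3740 = 0.179146
  M+2: 0.4790×0.6260 + 0.5210×0.3740 = 0.494708
  M+4: 0.5210×0.6260 = 0.326146
Scale to base peak (0.494708) = 100: 36.2 : 100.0 : 65.9

36.2 : 100.0 : 65.9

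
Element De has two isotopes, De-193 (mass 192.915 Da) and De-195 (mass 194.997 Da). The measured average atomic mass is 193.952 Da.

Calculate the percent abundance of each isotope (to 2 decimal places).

Writing the weighted mean with unknown fraction x of De-193:
192.915·x + 194.997·(1 − x) = 193.952
(192.915 − 194.997)·x = 193.952 − 194.997
x = -1.045 / -2.082 = 0.50192 → 50.19% De-193, 49.81% De-195.

De-193: 50.19%, De-195: 49.81%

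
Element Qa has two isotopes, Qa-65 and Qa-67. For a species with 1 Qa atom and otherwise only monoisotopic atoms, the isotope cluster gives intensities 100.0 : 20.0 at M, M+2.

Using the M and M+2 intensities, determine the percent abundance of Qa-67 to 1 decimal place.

16.7%

Let p = fractional abundance of Qa-65. I(M+2)/I(M) = [C(1,1)·p^0·(1−p)] / p^1 = 1·(1−p)/p = 20.0/100.0 = 0.2000
(1−p)/p = 0.2000/1 = 0.2000  ⇒  p = 1/(1 + 0.2000) = 0.8333
Qa-65: 83.3%, Qa-67: 16.7%.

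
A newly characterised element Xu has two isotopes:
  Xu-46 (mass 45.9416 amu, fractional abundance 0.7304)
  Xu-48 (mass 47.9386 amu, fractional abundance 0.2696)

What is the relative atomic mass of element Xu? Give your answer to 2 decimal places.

Ar = Σ fᵢ·mᵢ = 0.7304 × 45.9416 + 0.2696 × 47.9386
= 33.55574 + 12.92425 = 46.47999 amu

46.48 amu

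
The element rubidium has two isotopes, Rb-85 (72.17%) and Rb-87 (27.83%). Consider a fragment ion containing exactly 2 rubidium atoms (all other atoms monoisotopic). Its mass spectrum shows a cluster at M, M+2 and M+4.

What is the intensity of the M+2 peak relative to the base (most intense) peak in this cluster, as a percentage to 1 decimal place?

Term probabilities: M 0.5209, M+2 0.4017, M+4 0.0775. Base peak = M.
P(M) = C(2,0) × 0.7217^2 × 0.2783^0 = 1 × 0.52085089 × 1.0000 = 0.520851 (base)
P(M+2) = C(2,1) × 0.7217^1 × 0.2783^1 = 2 × 0.7217 × 0.2783 = 0.401698
Relative intensity = 0.401698 / 0.520851 × 100 = 77.1

77.1%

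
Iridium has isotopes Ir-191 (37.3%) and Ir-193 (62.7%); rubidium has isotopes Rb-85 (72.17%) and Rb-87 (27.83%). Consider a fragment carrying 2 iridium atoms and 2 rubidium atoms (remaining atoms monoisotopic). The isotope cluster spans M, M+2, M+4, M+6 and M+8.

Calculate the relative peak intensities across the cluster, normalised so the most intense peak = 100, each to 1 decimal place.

18.0 : 74.2 : 100.0 : 48.1 : 7.5

Iridium pattern (n=2): 0.139129 : 0.467742 : 0.393129
Rubidium pattern (n=2): 0.52085089 : 0.40169822 : 0.07745089
Convolve the two distributions (both contribute in 2-u steps):
  M: 0.139129×0.52085089 = 0.072465
  M+2: 0.139129×0.40169822 + 0.467742×0.52085089 = 0.299512
  M+4: 0.139129×0.07745089 + 0.467742×0.40169822 + 0.393129×0.52085089 = 0.403428
  M+6: 0.467742×0.07745089 + 0.393129×0.40169822 = 0.194146
  M+8: 0.393129×0.07745089 = 0.030448
Scale to base peak (0.403428) = 100: 18.0 : 74.2 : 100.0 : 48.1 : 7.5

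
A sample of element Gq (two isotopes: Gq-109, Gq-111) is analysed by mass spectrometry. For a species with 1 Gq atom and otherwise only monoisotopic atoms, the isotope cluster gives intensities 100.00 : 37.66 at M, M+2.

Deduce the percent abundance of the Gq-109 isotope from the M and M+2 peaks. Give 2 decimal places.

If p is the fraction of Gq that is Gq-109, then I(M+2)/I(M) = [C(1,1)·p^0·(1−p)] / p^1 = 1·(1−p)/p = 37.66/100.00 = 0.3766
(1−p)/p = 0.3766/1 = 0.3766  ⇒  p = 1/(1 + 0.3766) = 0.7264
Gq-109: 72.64%, Gq-111: 27.36%.

72.64%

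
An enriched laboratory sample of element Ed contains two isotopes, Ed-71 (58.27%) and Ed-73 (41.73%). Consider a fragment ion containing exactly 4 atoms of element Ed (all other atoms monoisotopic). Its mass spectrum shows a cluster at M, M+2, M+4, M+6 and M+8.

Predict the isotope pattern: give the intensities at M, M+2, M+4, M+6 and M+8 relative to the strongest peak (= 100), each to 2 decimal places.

32.50 : 93.09 : 100.00 : 47.74 : 8.55

Expanding (0.5827 + 0.4173)^4:
P(M) = 0.5827^4 = 0.115287
P(M+2) = 4 × 0.5827^3 × 0.4173^1 = 0.330250
P(M+4) = 6 × 0.5827^2 × 0.4173^2 = 0.354763
P(M+6) = 4 × 0.5827^1 × 0.4173^3 = 0.169375
P(M+8) = 0.4173^4 = 0.030324
The M+4 peak is largest (0.354763); scaling to 100 gives 32.50 : 93.09 : 100.00 : 47.74 : 8.55.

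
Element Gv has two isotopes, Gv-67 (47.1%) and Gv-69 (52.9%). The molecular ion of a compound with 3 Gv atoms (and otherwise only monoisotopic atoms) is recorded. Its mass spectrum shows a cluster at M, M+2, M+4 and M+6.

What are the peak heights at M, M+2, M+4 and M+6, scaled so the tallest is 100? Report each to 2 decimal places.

26.42 : 89.04 : 100.00 : 37.44

Expanding (0.471 + 0.529)^3:
P(M) = 0.471^3 = 0.104487
P(M+2) = 3 × 0.471^2 × 0.529^1 = 0.352062
P(M+4) = 3 × 0.471^1 × 0.529^2 = 0.395415
P(M+6) = 0.529^3 = 0.148036
The M+4 peak is largest (0.395415); scaling to 100 gives 26.42 : 89.04 : 100.00 : 37.44.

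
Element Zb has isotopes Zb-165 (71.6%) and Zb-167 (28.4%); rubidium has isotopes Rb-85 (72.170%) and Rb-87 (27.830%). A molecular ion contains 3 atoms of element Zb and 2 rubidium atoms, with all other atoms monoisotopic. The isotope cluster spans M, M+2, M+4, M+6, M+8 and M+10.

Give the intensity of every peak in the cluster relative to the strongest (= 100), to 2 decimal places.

Element Zb pattern (n=3): 0.3670617 : 0.43678291 : 0.17324909 : 0.0229063
Rubidium pattern (n=2): 0.52085089 : 0.40169822 : 0.07745089
Convolve the two distributions (both contribute in 2-u steps):
  M: 0.3670617×0.52085089 = 0.191184
  M+2: 0.3670617×0.40169822 + 0.43678291×0.52085089 = 0.374947
  M+4: 0.3670617×0.07745089 + 0.43678291×0.40169822 + 0.17324909×0.52085089 = 0.294121
  M+6: 0.43678291×0.07745089 + 0.17324909×0.40169822 + 0.0229063×0.52085089 = 0.115354
  M+8: 0.17324909×0.07745089 + 0.0229063×0.40169822 = 0.022620
  M+10: 0.0229063×0.07745089 = 0.001774
Scale to base peak (0.374947) = 100: 50.99 : 100.00 : 78.44 : 30.77 : 6.03 : 0.47

50.99 : 100.00 : 78.44 : 30.77 : 6.03 : 0.47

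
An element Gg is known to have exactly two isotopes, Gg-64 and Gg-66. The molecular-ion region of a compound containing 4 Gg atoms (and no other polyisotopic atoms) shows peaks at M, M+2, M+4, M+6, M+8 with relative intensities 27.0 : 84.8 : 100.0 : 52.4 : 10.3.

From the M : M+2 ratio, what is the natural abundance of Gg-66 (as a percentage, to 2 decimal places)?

If p is the fraction of Gg that is Gg-64, then I(M+2)/I(M) = [C(4,1)·p^3·(1−p)] / p^4 = 4·(1−p)/p = 84.8/27.0 = 3.1407
(1−p)/p = 3.1407/4 = 0.7852  ⇒  p = 1/(1 + 0.7852) = 0.5602
Gg-64: 56.02%, Gg-66: 43.98%.

43.98%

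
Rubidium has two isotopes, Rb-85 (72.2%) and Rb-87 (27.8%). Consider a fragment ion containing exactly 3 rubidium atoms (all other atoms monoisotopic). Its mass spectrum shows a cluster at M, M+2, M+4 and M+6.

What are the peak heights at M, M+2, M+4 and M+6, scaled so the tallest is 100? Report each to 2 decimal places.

86.57 : 100.00 : 38.50 : 4.94

Expanding (0.722 + 0.278)^3:
P(M) = 0.722^3 = 0.376367
P(M+2) = 3 × 0.722^2 × 0.278^1 = 0.434751
P(M+4) = 3 × 0.722^1 × 0.278^2 = 0.167397
P(M+6) = 0.278^3 = 0.021485
The M+2 peak is largest (0.434751); scaling to 100 gives 86.57 : 100.00 : 38.50 : 4.94.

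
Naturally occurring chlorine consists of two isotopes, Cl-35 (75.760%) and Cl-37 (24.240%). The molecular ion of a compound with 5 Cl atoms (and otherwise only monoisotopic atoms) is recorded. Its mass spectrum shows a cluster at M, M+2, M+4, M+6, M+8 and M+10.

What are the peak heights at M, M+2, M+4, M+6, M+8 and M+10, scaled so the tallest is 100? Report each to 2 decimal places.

Expanding (0.75760 + 0.24240)^5:
P(M) = 0.75760^5 = 0.249574
P(M+2) = 5 × 0.75760^4 × 0.24240^1 = 0.399266
P(M+4) = 10 × 0.75760^3 × 0.24240^2 = 0.255497
P(M+6) = 10 × 0.75760^2 × 0.24240^3 = 0.081748
P(M+8) = 5 × 0.75760^1 × 0.24240^4 = 0.013078
P(M+10) = 0.24240^5 = 0.000837
The M+2 peak is largest (0.399266); scaling to 100 gives 62.51 : 100.00 : 63.99 : 20.47 : 3.28 : 0.21.

62.51 : 100.00 : 63.99 : 20.47 : 3.28 : 0.21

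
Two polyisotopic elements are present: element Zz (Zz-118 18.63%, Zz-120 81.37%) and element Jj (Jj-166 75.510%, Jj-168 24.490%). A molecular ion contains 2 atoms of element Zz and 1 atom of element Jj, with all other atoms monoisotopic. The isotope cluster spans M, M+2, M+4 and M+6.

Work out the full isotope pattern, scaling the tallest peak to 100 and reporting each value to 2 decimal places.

Element Zz pattern (n=2): 0.03470769 : 0.30318462 : 0.66210769
Element Jj pattern (n=1): 0.7551 : 0.2449
Convolve the two distributions (both contribute in 2-u steps):
  M: 0.03470769×0.7551 = 0.026208
  M+2: 0.03470769×0.2449 + 0.30318462×0.7551 = 0.237435
  M+4: 0.30318462×0.2449 + 0.66210769×0.7551 = 0.574207
  M+6: 0.66210769×0.2449 = 0.162150
Scale to base peak (0.574207) = 100: 4.56 : 41.35 : 100.00 : 28.24

4.56 : 41.35 : 100.00 : 28.24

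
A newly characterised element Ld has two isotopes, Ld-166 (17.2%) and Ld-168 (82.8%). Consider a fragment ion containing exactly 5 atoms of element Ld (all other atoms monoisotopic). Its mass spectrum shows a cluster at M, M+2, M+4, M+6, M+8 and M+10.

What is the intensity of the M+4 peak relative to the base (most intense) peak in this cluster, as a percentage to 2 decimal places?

(0.172 + 0.828)^5 gives M 0.0002, M+2 0.0036, M+4 0.0349, M+6 0.1679, M+8 0.4042, M+10 0.3892; the largest is M+8.
P(M+8) = C(5,4) × 0.172^1 × 0.828^4 = 5 × 0.1720 × 0.47002542 = 0.404222 (base)
P(M+4) = C(5,2) × 0.172^3 × 0.828^2 = 10 × 0.00508845 × 0.685584 = 0.034886
Relative intensity = 0.034886 / 0.404222 × 100 = 8.63

8.63%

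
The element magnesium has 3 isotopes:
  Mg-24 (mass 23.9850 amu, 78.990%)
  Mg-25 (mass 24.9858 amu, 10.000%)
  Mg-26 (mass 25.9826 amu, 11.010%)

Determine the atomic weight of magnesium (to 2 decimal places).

24.31 amu

Weight each isotope mass by its fractional abundance: 0.78990 × 23.9850 + 0.10000 × 24.9858 + 0.11010 × 25.9826
= 18.94575 + 2.49858 + 2.86068 = 24.30501 amu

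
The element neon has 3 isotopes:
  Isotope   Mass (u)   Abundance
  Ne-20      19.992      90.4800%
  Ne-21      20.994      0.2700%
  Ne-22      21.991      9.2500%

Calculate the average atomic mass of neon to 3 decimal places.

20.180 u

Weight each isotope mass by its fractional abundance: 0.904800 × 19.992 + 0.002700 × 20.994 + 0.092500 × 21.991
= 18.0888 + 0.0567 + 2.0342 = 20.1797 u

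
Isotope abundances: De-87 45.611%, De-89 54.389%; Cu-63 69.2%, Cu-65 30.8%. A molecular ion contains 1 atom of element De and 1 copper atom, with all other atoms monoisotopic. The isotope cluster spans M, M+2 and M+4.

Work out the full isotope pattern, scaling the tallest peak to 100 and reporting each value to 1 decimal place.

61.1 : 100.0 : 32.4

Element De pattern (n=1): 0.45611 : 0.54389
Copper pattern (n=1): 0.6920 : 0.3080
Convolve the two distributions (both contribute in 2-u steps):
  M: 0.45611×0.6920 = 0.315628
  M+2: 0.45611×0.3080 + 0.54389×0.6920 = 0.516854
  M+4: 0.54389×0.3080 = 0.167518
Scale to base peak (0.516854) = 100: 61.1 : 100.0 : 32.4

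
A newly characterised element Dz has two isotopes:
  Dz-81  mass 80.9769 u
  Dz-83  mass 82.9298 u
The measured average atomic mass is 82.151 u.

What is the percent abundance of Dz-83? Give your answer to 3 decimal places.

Let x be the fractional abundance of Dz-81; then Dz-83 has abundance 1 − x.
80.9769·x + 82.9298·(1 − x) = 82.151
(80.9769 − 82.9298)·x = 82.151 − 82.9298
x = -0.7788 / -1.9529 = 0.39879 → 39.879% Dz-81, 60.121% Dz-83.

60.121%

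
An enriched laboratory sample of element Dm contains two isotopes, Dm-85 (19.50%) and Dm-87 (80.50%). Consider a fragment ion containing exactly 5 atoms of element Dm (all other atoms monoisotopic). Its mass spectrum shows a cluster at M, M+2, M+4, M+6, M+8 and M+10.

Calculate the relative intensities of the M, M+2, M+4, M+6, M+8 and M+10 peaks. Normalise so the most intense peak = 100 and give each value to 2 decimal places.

0.07 : 1.42 : 11.74 : 48.45 : 100.00 : 82.56

Expanding (0.1950 + 0.8050)^5:
P(M) = 0.1950^5 = 0.000282
P(M+2) = 5 × 0.1950^4 × 0.8050^1 = 0.005820
P(M+4) = 10 × 0.1950^3 × 0.8050^2 = 0.048050
P(M+6) = 10 × 0.1950^2 × 0.8050^3 = 0.198361
P(M+8) = 5 × 0.1950^1 × 0.8050^4 = 0.409438
P(M+10) = 0.8050^5 = 0.338049
The M+8 peak is largest (0.409438); scaling to 100 gives 0.07 : 1.42 : 11.74 : 48.45 : 100.00 : 82.56.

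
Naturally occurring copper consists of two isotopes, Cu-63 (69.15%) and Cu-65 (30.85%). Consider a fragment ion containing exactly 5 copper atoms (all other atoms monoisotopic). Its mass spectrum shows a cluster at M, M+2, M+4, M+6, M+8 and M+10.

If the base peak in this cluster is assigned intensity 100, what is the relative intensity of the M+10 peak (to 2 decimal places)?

0.79

Term probabilities: M 0.1581, M+2 0.3527, M+4 0.3147, M+6 0.1404, M+8 0.0313, M+10 0.0028. Base peak = M+2.
P(M+2) = C(5,1) × 0.6915^4 × 0.3085^1 = 5 × 0.2286487 × 0.3085 = 0.352691 (base)
P(M+10) = C(5,5) × 0.6915^0 × 0.3085^5 = 1 × 1.0000 × 0.00279432 = 0.002794
Relative intensity = 0.002794 / 0.352691 × 100 = 0.79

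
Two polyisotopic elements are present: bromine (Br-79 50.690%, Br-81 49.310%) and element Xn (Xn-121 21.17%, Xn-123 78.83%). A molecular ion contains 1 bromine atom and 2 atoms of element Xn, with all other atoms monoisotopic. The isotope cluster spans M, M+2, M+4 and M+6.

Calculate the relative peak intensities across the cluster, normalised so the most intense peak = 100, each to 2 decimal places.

Bromine pattern (n=1): 0.5069 : 0.4931
Element Xn pattern (n=2): 0.04481689 : 0.33376622 : 0.62141689
Convolve the two distributions (both contribute in 2-u steps):
  M: 0.5069×0.04481689 = 0.022718
  M+2: 0.5069×0.33376622 + 0.4931×0.04481689 = 0.191285
  M+4: 0.5069×0.62141689 + 0.4931×0.33376622 = 0.479576
  M+6: 0.4931×0.62141689 = 0.306421
Scale to base peak (0.479576) = 100: 4.74 : 39.89 : 100.00 : 63.89

4.74 : 39.89 : 100.00 : 63.89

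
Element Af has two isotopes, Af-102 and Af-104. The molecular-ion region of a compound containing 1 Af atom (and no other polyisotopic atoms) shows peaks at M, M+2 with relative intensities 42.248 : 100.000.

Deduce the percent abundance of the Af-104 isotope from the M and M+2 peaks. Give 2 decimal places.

If p is the fraction of Af that is Af-102, then I(M+2)/I(M) = [C(1,1)·p^0·(1−p)] / p^1 = 1·(1−p)/p = 100.000/42.248 = 2.3670
(1−p)/p = 2.3670/1 = 2.3670  ⇒  p = 1/(1 + 2.3670) = 0.2970
Af-102: 29.70%, Af-104: 70.30%.

70.30%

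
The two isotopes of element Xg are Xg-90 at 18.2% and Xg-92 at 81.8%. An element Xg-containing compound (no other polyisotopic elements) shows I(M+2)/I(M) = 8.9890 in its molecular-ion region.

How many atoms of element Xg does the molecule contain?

With n Xg atoms, P(M+2)/P(M) = C(n,1)·p^(n−1)q / p^n = n·q/p = n · 0.818/0.182.
n = 8.9890 × 0.182/0.818 = 2.00 ≈ 2

2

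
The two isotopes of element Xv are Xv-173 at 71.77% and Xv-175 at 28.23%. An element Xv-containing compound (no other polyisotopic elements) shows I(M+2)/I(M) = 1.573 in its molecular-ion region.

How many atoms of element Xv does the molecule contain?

4

The M+2/M ratio from n Xv atoms is n · q/p = n · 0.2823/0.7177.
n = 1.573 × 0.7177/0.2823 = 4.00 ≈ 4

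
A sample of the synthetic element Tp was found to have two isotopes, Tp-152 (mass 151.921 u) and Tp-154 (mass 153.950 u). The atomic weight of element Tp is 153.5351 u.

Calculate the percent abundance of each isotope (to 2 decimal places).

Tp-152: 20.45%, Tp-154: 79.55%

With x = fraction of Tp-152 (so Tp-154 is 1 − x):
151.921·x + 153.950·(1 − x) = 153.5351
(151.921 − 153.950)·x = 153.5351 − 153.950
x = -0.4149 / -2.029 = 0.20448 → 20.45% Tp-152, 79.55% Tp-154.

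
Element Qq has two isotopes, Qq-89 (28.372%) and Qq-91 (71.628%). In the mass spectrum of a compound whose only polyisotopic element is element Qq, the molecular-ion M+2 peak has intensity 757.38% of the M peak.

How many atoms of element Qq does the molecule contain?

3

For n independent Qq atoms, I(M+2)/I(M) = n · (abundance Qq-91) / (abundance Qq-89) = n · 0.71628/0.28372.
n = 7.5738 × 0.28372/0.71628 = 3.00 ≈ 3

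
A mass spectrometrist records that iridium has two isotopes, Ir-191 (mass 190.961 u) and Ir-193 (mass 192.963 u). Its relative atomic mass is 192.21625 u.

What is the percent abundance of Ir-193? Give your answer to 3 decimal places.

62.700%

Writing the weighted mean with unknown fraction x of Ir-191:
190.961·x + 192.963·(1 − x) = 192.21625
(190.961 − 192.963)·x = 192.21625 − 192.963
x = -0.74675 / -2.002 = 0.37300 → 37.300% Ir-191, 62.700% Ir-193.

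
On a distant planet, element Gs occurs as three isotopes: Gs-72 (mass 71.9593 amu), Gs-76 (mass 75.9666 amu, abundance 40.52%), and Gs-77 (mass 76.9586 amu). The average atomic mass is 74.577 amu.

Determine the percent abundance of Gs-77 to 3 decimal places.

Let x and y be the fractions of Gs-72 and Gs-77. Then x + y = 1 − 0.4052 = 0.5948 and 71.9593x + 76.9586y = 74.577 − 0.4052×75.9666 = 43.79533368.
Substituting: 71.9593x + 76.9586(0.5948 − x) = 43.79533368
(71.9593 − 76.9586)x = -1.9796416  ⇒  x = 0.39598, y = 0.19882
Gs-72: 39.598%, Gs-77: 19.882%.

19.882%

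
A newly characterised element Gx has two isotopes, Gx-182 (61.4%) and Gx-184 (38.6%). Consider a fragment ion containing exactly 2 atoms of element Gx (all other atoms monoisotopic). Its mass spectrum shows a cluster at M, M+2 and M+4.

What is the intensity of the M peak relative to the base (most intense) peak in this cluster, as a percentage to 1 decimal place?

79.5%

(0.614 + 0.386)^2 gives M 0.3770, M+2 0.4740, M+4 0.1490; the largest is M+2.
P(M+2) = C(2,1) × 0.614^1 × 0.386^1 = 2 × 0.6140 × 0.3860 = 0.474008 (base)
P(M) = C(2,0) × 0.614^2 × 0.386^0 = 1 × 0.376996 × 1.0000 = 0.376996
Relative intensity = 0.376996 / 0.474008 × 100 = 79.5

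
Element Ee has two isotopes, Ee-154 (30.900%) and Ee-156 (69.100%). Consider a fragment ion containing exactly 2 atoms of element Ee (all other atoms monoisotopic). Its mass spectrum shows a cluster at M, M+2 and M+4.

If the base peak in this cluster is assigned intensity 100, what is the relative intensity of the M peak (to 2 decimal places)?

20.00

Binomial terms of (0.30900 + 0.69100)^2: M 0.0955, M+2 0.4270, M+4 0.4775 → M+4 is the base peak.
P(M+4) = C(2,2) × 0.30900^0 × 0.69100^2 = 1 × 1.0000 × 0.477481 = 0.477481 (base)
P(M) = C(2,0) × 0.30900^2 × 0.69100^0 = 1 × 0.095481 × 1.0000 = 0.095481
Relative intensity = 0.095481 / 0.477481 × 100 = 20.00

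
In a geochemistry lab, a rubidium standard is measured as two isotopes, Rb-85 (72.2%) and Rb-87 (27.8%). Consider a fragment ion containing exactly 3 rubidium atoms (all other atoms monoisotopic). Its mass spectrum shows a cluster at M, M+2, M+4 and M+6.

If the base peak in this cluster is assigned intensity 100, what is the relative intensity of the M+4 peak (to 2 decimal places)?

38.50

(0.722 + 0.278)^3 gives M 0.3764, M+2 0.4348, M+4 0.1674, M+6 0.0215; the largest is M+2.
P(M+2) = C(3,1) × 0.722^2 × 0.278^1 = 3 × 0.521284 × 0.2780 = 0.434751 (base)
P(M+4) = C(3,2) × 0.722^1 × 0.278^2 = 3 × 0.7220 × 0.077284 = 0.167397
Relative intensity = 0.167397 / 0.434751 × 100 = 38.50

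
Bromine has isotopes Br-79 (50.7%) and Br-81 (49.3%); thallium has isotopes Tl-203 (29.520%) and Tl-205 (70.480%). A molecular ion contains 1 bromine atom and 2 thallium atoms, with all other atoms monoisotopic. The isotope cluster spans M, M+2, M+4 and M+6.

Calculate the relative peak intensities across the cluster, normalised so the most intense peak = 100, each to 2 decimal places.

9.67 : 55.57 : 100.00 : 53.59

Bromine pattern (n=1): 0.5070 : 0.4930
Thallium pattern (n=2): 0.08714304 : 0.41611392 : 0.49674304
Convolve the two distributions (both contribute in 2-u steps):
  M: 0.5070×0.08714304 = 0.044182
  M+2: 0.5070×0.41611392 + 0.4930×0.08714304 = 0.253931
  M+4: 0.5070×0.49674304 + 0.4930×0.41611392 = 0.456993
  M+6: 0.4930×0.49674304 = 0.244894
Scale to base peak (0.456993) = 100: 9.67 : 55.57 : 100.00 : 53.59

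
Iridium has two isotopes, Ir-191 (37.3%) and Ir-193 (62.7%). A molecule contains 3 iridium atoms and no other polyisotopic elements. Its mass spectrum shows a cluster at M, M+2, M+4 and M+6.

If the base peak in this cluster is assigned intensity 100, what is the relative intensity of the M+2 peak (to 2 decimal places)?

59.49

Binomial terms of (0.373 + 0.627)^3: M 0.0519, M+2 0.2617, M+4 0.4399, M+6 0.2465 → M+4 is the base peak.
P(M+4) = C(3,2) × 0.373^1 × 0.627^2 = 3 × 0.3730 × 0.393129 = 0.439911 (base)
P(M+2) = C(3,1) × 0.373^2 × 0.627^1 = 3 × 0.139129 × 0.6270 = 0.261702
Relative intensity = 0.261702 / 0.439911 × 100 = 59.49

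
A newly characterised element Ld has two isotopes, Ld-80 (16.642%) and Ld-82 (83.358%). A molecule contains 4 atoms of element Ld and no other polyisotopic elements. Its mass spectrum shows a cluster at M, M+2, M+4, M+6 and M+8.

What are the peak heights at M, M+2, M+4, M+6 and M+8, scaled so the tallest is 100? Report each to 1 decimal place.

Each Ld atom is independently Ld-80 (p = 0.16642) or Ld-82 (q = 0.83358); the cluster is the binomial expansion (p + q)^4.
P(M) = 0.16642^4 = 0.000767
P(M+2) = 4 × 0.16642^3 × 0.83358^1 = 0.015368
P(M+4) = 6 × 0.16642^2 × 0.83358^2 = 0.115467
P(M+6) = 4 × 0.16642^1 × 0.83358^3 = 0.385574
P(M+8) = 0.83358^4 = 0.482824
The M+8 peak is largest (0.482824); scaling to 100 gives 0.2 : 3.2 : 23.9 : 79.9 : 100.0.

0.2 : 3.2 : 23.9 : 79.9 : 100.0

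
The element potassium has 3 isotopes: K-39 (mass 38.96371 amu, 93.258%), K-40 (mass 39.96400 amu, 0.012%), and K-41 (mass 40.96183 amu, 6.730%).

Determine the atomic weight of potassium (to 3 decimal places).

39.098 amu

Weight each isotope mass by its fractional abundance: 0.93258 × 38.96371 + 0.00012 × 39.96400 + 0.06730 × 40.96183
= 36.336777 + 0.004796 + 2.756731 = 39.098304 amu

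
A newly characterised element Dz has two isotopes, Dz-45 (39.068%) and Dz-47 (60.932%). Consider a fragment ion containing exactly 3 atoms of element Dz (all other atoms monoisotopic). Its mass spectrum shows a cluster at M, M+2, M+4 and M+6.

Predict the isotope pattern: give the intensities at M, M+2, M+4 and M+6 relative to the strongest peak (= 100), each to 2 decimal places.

The 3 Dz atoms are independent, so intensities follow the terms of (0.39068 + 0.60932)^3.
P(M) = 0.39068^3 = 0.059630
P(M+2) = 3 × 0.39068^2 × 0.60932^1 = 0.279003
P(M+4) = 3 × 0.39068^1 × 0.60932^2 = 0.435144
P(M+6) = 0.60932^3 = 0.226223
The M+4 peak is largest (0.435144); scaling to 100 gives 13.70 : 64.12 : 100.00 : 51.99.

13.70 : 64.12 : 100.00 : 51.99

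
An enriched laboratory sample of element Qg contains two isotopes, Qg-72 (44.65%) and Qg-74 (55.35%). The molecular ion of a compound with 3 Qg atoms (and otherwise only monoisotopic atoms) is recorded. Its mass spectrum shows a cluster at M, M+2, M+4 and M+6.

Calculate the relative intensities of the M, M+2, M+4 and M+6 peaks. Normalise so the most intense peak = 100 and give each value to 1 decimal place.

21.7 : 80.7 : 100.0 : 41.3

Expanding (0.4465 + 0.5535)^3:
P(M) = 0.4465^3 = 0.089015
P(M+2) = 3 × 0.4465^2 × 0.5535^1 = 0.331041
P(M+4) = 3 × 0.4465^1 × 0.5535^2 = 0.410372
P(M+6) = 0.5535^3 = 0.169572
The M+4 peak is largest (0.410372); scaling to 100 gives 21.7 : 80.7 : 100.0 : 41.3.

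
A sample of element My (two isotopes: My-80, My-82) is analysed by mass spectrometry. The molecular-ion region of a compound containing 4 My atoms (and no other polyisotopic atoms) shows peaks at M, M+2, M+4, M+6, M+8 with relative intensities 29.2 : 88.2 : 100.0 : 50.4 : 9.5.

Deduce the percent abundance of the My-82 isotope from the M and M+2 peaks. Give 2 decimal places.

43.02%

Let p = fractional abundance of My-80. I(M+2)/I(M) = [C(4,1)·p^3·(1−p)] / p^4 = 4·(1−p)/p = 88.2/29.2 = 3.0205
(1−p)/p = 3.0205/4 = 0.7551  ⇒  p = 1/(1 + 0.7551) = 0.5698
My-80: 56.98%, My-82: 43.02%.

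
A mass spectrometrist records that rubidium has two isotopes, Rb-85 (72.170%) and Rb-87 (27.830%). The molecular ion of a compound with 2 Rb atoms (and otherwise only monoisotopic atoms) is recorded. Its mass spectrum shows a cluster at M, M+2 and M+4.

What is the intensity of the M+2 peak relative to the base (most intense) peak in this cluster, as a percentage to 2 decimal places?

Term probabilities: M 0.5209, M+2 0.4017, M+4 0.0775. Base peak = M.
P(M) = C(2,0) × 0.72170^2 × 0.27830^0 = 1 × 0.52085089 × 1.0000 = 0.520851 (base)
P(M+2) = C(2,1) × 0.72170^1 × 0.27830^1 = 2 × 0.7217 × 0.2783 = 0.401698
Relative intensity = 0.401698 / 0.520851 × 100 = 77.12

77.12%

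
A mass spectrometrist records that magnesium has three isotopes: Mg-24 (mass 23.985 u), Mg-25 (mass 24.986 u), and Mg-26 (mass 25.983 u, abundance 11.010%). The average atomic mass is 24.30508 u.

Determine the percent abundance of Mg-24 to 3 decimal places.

78.990%

Let x and y be the fractions of Mg-24 and Mg-25. Then x + y = 1 − 0.11010 = 0.88990 and 23.985x + 24.986y = 24.30508 − 0.11010×25.983 = 21.4443517.
Substituting: 23.985x + 24.986(0.88990 − x) = 21.4443517
(23.985 − 24.986)x = -0.7906897  ⇒  x = 0.78990, y = 0.10000
Mg-24: 78.990%, Mg-25: 10.000%.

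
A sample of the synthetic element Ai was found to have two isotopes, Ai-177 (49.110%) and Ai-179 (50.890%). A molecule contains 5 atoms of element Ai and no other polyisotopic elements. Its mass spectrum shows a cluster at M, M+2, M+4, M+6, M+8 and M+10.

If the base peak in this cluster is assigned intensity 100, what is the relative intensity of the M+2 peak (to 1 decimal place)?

46.6

Term probabilities: M 0.0286, M+2 0.1480, M+4 0.3067, M+6 0.3179, M+8 0.1647, M+10 0.0341. Base peak = M+6.
P(M+6) = C(5,3) × 0.49110^2 × 0.50890^3 = 10 × 0.24117921 × 0.13179452 = 0.317861 (base)
P(M+2) = C(5,1) × 0.49110^4 × 0.50890^1 = 5 × 0.05816741 × 0.5089 = 0.148007
Relative intensity = 0.148007 / 0.317861 × 100 = 46.6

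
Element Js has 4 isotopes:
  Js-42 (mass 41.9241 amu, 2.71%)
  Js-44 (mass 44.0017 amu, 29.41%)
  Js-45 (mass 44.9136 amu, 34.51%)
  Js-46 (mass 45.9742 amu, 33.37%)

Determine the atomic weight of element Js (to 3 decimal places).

44.918 amu

Weight each isotope mass by its fractional abundance: 0.0271 × 41.9241 + 0.2941 × 44.0017 + 0.3451 × 44.9136 + 0.3337 × 45.9742
= 1.13614 + 12.94090 + 15.49968 + 15.34159 = 44.91831 amu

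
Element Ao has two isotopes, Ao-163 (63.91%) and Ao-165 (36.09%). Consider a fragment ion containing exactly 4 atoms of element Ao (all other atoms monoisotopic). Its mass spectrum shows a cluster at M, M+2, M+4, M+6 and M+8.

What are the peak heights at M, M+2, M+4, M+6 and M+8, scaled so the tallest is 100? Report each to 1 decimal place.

The 4 Ao atoms are independent, so intensities follow the terms of (0.6391 + 0.3609)^4.
P(M) = 0.6391^4 = 0.166830
P(M+2) = 4 × 0.6391^3 × 0.3609^1 = 0.376837
P(M+4) = 6 × 0.6391^2 × 0.3609^2 = 0.319200
P(M+6) = 4 × 0.6391^1 × 0.3609^3 = 0.120168
P(M+8) = 0.3609^4 = 0.016965
The M+2 peak is largest (0.376837); scaling to 100 gives 44.3 : 100.0 : 84.7 : 31.9 : 4.5.

44.3 : 100.0 : 84.7 : 31.9 : 4.5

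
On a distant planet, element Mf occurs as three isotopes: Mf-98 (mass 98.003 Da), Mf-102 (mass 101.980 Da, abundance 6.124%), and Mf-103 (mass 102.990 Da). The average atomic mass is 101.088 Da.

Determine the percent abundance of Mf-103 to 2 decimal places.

56.98%

Let x and y be the fractions of Mf-98 and Mf-103. Then x + y = 1 − 0.06124 = 0.93876 and 98.003x + 102.990y = 101.088 − 0.06124×101.980 = 94.8427448.
Substituting: 98.003x + 102.990(0.93876 − x) = 94.8427448
(98.003 − 102.990)x = -1.8401476  ⇒  x = 0.36899, y = 0.56977
Mf-98: 36.90%, Mf-103: 56.98%.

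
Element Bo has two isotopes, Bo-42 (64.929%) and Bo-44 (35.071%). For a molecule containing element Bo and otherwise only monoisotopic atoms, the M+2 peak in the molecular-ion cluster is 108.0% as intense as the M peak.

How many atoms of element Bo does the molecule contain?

The M+2/M ratio from n Bo atoms is n · q/p = n · 0.35071/0.64929.
n = 1.080 × 0.64929/0.35071 = 2.00 ≈ 2

2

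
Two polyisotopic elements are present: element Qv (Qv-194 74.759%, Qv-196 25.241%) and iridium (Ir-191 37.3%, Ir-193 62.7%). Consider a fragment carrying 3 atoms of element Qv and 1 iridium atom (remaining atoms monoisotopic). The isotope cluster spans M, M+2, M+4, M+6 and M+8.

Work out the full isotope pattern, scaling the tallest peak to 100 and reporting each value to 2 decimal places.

37.12 : 100.00 : 75.90 : 22.77 : 2.40

Element Qv pattern (n=3): 0.41782118 : 0.42320889 : 0.14288869 : 0.01608125
Iridium pattern (n=1): 0.3730 : 0.6270
Convolve the two distributions (both contribute in 2-u steps):
  M: 0.41782118×0.3730 = 0.155847
  M+2: 0.41782118×0.6270 + 0.42320889×0.3730 = 0.419831
  M+4: 0.42320889×0.6270 + 0.14288869×0.3730 = 0.318649
  M+6: 0.14288869×0.6270 + 0.01608125×0.3730 = 0.095590
  M+8: 0.01608125×0.6270 = 0.010083
Scale to base peak (0.419831) = 100: 37.12 : 100.00 : 75.90 : 22.77 : 2.40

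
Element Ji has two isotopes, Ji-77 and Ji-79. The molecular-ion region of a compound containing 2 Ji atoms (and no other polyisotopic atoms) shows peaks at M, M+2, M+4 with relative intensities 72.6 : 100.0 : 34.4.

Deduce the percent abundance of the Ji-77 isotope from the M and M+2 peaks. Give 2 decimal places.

Write p for the Ji-77 fraction. I(M+2)/I(M) = [C(2,1)·p^1·(1−p)] / p^2 = 2·(1−p)/p = 100.0/72.6 = 1.3774
(1−p)/p = 1.3774/2 = 0.6887  ⇒  p = 1/(1 + 0.6887) = 0.5922
Ji-77: 59.22%, Ji-79: 40.78%.

59.22%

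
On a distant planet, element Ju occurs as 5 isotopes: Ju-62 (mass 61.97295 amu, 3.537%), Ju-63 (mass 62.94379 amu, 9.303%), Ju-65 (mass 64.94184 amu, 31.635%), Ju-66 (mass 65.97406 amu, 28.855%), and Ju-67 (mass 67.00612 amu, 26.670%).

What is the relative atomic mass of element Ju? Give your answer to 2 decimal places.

65.50 amu

Weight each isotope mass by its fractional abundance: 0.03537 × 61.97295 + 0.09303 × 62.94379 + 0.31635 × 64.94184 + 0.28855 × 65.97406 + 0.26670 × 67.00612
= 2.191983 + 5.855661 + 20.544351 + 19.036815 + 17.870532 = 65.499342 amu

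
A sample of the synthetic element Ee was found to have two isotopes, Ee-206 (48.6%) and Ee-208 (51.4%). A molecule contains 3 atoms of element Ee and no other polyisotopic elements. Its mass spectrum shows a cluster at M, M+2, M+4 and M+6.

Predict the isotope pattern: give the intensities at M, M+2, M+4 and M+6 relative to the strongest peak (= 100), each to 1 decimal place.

29.8 : 94.6 : 100.0 : 35.3

Expanding (0.486 + 0.514)^3:
P(M) = 0.486^3 = 0.114791
P(M+2) = 3 × 0.486^2 × 0.514^1 = 0.364214
P(M+4) = 3 × 0.486^1 × 0.514^2 = 0.385198
P(M+6) = 0.514^3 = 0.135797
The M+4 peak is largest (0.385198); scaling to 100 gives 29.8 : 94.6 : 100.0 : 35.3.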